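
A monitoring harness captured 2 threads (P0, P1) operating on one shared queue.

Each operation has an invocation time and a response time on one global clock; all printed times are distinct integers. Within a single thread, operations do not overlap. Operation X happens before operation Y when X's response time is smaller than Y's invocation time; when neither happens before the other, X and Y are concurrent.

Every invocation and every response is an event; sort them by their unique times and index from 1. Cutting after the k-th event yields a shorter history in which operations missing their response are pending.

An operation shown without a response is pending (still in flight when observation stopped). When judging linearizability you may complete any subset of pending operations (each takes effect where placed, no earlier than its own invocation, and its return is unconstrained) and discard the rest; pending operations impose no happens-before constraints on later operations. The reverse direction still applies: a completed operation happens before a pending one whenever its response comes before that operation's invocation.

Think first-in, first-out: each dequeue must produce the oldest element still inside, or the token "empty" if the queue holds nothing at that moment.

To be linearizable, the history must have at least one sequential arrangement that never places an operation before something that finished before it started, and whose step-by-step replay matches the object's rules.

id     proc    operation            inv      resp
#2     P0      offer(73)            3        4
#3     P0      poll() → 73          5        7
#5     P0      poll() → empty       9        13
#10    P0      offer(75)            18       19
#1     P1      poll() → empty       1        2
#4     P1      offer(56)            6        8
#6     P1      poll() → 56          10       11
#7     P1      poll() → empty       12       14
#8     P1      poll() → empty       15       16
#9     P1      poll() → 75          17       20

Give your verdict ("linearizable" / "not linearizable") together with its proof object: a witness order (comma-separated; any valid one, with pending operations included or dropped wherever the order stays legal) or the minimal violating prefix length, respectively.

linearizable — witness: #1, #2, #3, #4, #6, #5, #7, #8, #10, #9

step 1: #1 poll() → empty — queue <>
step 2: #2 offer(73) — queue <73>
step 3: #3 poll() → 73 — queue <>
step 4: #4 offer(56) — queue <56>
step 5: #6 poll() → 56 — queue <>
step 6: #5 poll() → empty — queue <>
step 7: #7 poll() → empty — queue <>
step 8: #8 poll() → empty — queue <>
step 9: #10 offer(75) — queue <75>
step 10: #9 poll() → 75 — queue <>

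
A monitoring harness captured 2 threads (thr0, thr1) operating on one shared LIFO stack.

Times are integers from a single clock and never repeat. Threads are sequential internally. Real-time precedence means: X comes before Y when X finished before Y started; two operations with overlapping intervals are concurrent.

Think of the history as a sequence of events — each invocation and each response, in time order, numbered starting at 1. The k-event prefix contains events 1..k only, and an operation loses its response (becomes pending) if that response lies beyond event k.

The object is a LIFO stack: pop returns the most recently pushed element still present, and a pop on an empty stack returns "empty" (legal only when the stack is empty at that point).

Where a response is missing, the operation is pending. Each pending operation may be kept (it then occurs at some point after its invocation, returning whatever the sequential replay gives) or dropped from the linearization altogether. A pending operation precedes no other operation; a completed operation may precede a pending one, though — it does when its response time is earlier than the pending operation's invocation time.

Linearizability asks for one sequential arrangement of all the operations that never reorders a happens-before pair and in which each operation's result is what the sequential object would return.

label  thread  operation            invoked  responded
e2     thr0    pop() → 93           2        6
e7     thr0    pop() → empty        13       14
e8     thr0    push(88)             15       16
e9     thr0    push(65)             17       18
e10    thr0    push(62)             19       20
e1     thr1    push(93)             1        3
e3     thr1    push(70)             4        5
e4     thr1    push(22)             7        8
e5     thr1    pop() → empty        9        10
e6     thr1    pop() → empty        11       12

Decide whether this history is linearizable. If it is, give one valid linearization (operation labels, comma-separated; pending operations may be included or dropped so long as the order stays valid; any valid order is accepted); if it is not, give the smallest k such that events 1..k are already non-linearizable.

not linearizable — minimal violating prefix: 10 events

prefix check: 1..9 passes, 1..10 fails once e5's time-10 response joins
every one of the 3 real-time-consistent orders over 5 completed LIFO stack ops fails the sequential spec
take e1, e2, e3, e4, e5: step 5 already fails, because e5 pop() → empty cannot occur there
take e1, e3, e2, e4, e5: step 3 already fails, because e2 pop() → 93 cannot occur there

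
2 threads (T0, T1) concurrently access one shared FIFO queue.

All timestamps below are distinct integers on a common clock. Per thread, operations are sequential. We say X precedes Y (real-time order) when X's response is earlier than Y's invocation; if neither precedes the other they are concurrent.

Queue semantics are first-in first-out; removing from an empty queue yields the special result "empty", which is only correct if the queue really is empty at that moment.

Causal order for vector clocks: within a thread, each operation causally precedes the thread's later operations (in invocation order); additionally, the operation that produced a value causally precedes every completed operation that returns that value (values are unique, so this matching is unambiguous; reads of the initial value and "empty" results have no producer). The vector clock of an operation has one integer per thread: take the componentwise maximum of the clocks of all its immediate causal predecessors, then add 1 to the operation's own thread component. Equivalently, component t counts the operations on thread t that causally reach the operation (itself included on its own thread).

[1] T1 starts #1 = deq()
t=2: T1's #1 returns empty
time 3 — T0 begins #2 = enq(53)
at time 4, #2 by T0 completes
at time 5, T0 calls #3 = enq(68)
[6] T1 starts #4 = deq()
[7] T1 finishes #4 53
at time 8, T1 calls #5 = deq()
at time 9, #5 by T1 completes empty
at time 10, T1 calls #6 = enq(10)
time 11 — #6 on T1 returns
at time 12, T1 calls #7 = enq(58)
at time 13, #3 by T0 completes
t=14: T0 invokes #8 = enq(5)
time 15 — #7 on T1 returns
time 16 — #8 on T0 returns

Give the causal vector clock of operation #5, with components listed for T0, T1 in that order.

root op #1, invoked 1: fresh clock plus T1's own tick → (0, 1)
root op #2, invoked 3: fresh clock plus T0's own tick → (1, 0)
#3, invoked 5, takes VC(#2)=(1, 0) under max, adds 1 for T0 → (2, 0)
#4, invoked 6, takes VC(#1)=(0, 1), VC(#2)=(1, 0) under max, adds 1 for T1 → (1, 2)
#8, invoked 14, takes VC(#3)=(2, 0) under max, adds 1 for T0 → (3, 0)
#5, invoked 8, takes VC(#4)=(1, 2) under max, adds 1 for T1 → (1, 3)
#6, invoked 10, takes VC(#5)=(1, 3) under max, adds 1 for T1 → (1, 4)
#7, invoked 12, takes VC(#6)=(1, 4) under max, adds 1 for T1 → (1, 5)
target: VC(#5) = (1, 3)

(1, 3)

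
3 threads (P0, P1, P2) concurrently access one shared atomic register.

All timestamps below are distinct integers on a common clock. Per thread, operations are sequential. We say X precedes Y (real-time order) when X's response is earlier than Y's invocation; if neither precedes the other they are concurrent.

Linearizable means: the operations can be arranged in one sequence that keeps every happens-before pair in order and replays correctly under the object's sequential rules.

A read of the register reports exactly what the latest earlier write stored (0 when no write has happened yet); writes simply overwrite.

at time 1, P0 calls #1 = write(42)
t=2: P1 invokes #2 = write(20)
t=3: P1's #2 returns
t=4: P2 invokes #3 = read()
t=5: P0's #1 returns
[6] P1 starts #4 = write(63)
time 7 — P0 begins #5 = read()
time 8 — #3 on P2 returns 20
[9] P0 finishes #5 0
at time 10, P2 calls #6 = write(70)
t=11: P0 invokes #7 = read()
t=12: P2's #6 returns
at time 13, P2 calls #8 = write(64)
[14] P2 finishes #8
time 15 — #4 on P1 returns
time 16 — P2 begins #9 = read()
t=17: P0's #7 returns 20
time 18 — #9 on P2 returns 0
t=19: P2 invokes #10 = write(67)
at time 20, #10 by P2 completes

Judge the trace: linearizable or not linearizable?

cut after 8 events: linearizable; cut after 9 events (#5 responds, time 9): not linearizable
all 5 real-time-respecting orders fail — 4 completed atomic register operations, no legal replay
completion choices over the 1 pending operation (#4) were checked; none helps
one such order, #1, #2, #3, #5 (pending dropped), breaks at step 4 where #5 read() → 0 is illegal
one such order, #1, #2, #5, #3 (pending dropped), breaks at step 3 where #5 read() → 0 is illegal

not linearizable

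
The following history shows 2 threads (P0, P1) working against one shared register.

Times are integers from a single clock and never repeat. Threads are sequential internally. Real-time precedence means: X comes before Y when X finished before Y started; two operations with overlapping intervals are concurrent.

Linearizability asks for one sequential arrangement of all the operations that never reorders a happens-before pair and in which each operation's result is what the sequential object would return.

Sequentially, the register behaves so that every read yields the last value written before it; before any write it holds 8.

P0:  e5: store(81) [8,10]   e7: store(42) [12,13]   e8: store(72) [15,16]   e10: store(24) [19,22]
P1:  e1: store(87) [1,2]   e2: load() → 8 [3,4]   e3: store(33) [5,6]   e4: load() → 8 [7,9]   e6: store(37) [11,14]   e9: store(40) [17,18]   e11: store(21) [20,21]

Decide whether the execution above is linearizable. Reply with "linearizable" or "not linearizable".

not linearizable

events 1..3 are fine; event 4 — the response of e2 at time 4 — makes the prefix non-linearizable
a single order respects real time; the 2 completed register operations fail replay along it
e.g. e1, e2: illegal at step 2, since e2 load() → 8 cannot apply there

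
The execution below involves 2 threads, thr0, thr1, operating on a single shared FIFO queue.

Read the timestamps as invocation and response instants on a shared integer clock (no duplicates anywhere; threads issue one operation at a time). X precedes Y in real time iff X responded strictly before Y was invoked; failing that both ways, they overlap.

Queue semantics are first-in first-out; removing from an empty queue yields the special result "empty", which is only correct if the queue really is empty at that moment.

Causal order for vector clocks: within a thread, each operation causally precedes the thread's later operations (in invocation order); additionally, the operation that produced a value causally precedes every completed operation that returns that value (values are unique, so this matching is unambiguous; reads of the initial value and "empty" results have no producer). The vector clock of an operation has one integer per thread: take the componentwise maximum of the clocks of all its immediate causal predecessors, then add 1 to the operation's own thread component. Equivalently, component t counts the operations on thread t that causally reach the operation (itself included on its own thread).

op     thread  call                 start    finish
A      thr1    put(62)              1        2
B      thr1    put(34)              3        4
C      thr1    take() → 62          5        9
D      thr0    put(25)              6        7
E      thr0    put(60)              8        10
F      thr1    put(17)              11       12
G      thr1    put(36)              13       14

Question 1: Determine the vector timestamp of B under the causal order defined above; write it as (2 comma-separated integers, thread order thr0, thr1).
(0, 2)

root op A, invoked 1: fresh clock plus thr1's own tick → (0, 1)
root op D, invoked 6: fresh clock plus thr0's own tick → (1, 0)
from VC(A)=(0, 1), B (invoked 3) maxes components and bumps thr1 → (0, 2)
from VC(D)=(1, 0), E (invoked 8) maxes components and bumps thr0 → (2, 0)
from VC(A)=(0, 1), VC(B)=(0, 2), C (invoked 5) maxes components and bumps thr1 → (0, 3)
from VC(C)=(0, 3), F (invoked 11) maxes components and bumps thr1 → (0, 4)
from VC(F)=(0, 4), G (invoked 13) maxes components and bumps thr1 → (0, 5)
target: VC(B) = (0, 2)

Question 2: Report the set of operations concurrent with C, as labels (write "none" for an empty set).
D, E

C spans [5,9]: anything still running between times 5 and 9 counts as concurrent
A [1,2]: before
B [3,4]: before
D [6,7]: concurrent
E [8,10]: concurrent
F [11,12]: after
G [13,14]: after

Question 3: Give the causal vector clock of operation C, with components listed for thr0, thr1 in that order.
(0, 3)

A, invoked 1, has no incoming edges; only thr1's bump applies → (0, 1)
D, invoked 6, has no incoming edges; only thr0's bump applies → (1, 0)
merge at B (invoked 3): VC(A)=(0, 1), own-thread bump on thr1 → (0, 2)
merge at E (invoked 8): VC(D)=(1, 0), own-thread bump on thr0 → (2, 0)
merge at C (invoked 5): VC(A)=(0, 1), VC(B)=(0, 2), own-thread bump on thr1 → (0, 3)
merge at F (invoked 11): VC(C)=(0, 3), own-thread bump on thr1 → (0, 4)
merge at G (invoked 13): VC(F)=(0, 4), own-thread bump on thr1 → (0, 5)
target: VC(C) = (0, 3)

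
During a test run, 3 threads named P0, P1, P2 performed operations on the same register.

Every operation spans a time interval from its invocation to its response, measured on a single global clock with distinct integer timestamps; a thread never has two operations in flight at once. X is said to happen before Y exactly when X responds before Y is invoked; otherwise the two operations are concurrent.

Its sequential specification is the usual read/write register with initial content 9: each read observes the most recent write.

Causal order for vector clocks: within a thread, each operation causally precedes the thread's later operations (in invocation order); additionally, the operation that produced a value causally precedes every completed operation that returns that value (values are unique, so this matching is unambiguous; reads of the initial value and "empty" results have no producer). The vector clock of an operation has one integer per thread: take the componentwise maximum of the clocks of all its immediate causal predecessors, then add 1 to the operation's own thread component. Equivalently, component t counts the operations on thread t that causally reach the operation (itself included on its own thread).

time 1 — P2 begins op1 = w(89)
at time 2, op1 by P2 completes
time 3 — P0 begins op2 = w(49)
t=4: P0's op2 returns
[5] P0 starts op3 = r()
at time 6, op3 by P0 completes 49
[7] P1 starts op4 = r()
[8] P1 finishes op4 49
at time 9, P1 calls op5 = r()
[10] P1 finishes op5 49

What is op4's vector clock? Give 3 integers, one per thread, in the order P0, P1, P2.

(1, 1, 0)

op1, invoked 1, has no incoming edges; only P2's bump applies → (0, 0, 1)
op2, invoked 3, has no incoming edges; only P0's bump applies → (1, 0, 0)
invoked at 7, op4 merges VC(op2)=(1, 0, 0) and bumps P1's slot → (1, 1, 0)
invoked at 5, op3 merges VC(op2)=(1, 0, 0) and bumps P0's slot → (2, 0, 0)
invoked at 9, op5 merges VC(op2)=(1, 0, 0), VC(op4)=(1, 1, 0) and bumps P1's slot → (1, 2, 0)
target: VC(op4) = (1, 1, 0)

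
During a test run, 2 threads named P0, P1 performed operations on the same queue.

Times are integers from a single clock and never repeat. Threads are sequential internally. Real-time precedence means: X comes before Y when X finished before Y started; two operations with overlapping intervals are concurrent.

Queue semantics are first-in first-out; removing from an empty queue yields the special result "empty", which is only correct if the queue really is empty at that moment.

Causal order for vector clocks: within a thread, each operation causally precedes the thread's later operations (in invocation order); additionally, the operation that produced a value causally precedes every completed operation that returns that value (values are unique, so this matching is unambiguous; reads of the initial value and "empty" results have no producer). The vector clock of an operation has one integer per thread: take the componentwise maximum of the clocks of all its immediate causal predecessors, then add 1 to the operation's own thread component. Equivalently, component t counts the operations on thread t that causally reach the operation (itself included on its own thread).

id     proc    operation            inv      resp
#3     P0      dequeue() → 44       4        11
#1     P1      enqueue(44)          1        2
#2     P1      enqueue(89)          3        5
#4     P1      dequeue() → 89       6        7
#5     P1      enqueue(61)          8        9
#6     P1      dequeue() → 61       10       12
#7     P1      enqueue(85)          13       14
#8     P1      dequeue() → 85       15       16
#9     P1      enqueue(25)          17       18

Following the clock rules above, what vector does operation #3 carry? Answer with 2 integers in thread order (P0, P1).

(1, 1)

#1, invoked 1, has no incoming edges; only P1's bump applies → (0, 1)
invoked at 3, #2 merges VC(#1)=(0, 1) and bumps P1's slot → (0, 2)
invoked at 4, #3 merges VC(#1)=(0, 1) and bumps P0's slot → (1, 1)
invoked at 6, #4 merges VC(#2)=(0, 2) and bumps P1's slot → (0, 3)
invoked at 8, #5 merges VC(#4)=(0, 3) and bumps P1's slot → (0, 4)
invoked at 10, #6 merges VC(#5)=(0, 4) and bumps P1's slot → (0, 5)
invoked at 13, #7 merges VC(#6)=(0, 5) and bumps P1's slot → (0, 6)
invoked at 15, #8 merges VC(#7)=(0, 6) and bumps P1's slot → (0, 7)
invoked at 17, #9 merges VC(#8)=(0, 7) and bumps P1's slot → (0, 8)
target: VC(#3) = (1, 1)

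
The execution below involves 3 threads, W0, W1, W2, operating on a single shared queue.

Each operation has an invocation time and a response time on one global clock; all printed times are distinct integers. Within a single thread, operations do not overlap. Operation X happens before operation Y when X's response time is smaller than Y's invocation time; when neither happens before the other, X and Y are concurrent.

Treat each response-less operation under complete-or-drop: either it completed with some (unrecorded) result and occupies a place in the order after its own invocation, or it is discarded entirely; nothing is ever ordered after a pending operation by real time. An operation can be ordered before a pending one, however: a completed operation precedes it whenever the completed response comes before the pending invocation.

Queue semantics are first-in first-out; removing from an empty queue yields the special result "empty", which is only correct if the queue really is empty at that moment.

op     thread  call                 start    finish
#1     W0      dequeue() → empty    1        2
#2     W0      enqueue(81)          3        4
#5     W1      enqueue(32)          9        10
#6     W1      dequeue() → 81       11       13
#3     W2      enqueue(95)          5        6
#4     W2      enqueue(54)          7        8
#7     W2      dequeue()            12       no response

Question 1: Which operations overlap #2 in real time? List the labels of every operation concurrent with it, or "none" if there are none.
none

#2 spans [3,4]; an op avoiding the whole window 3..4 is ordered, any other is concurrent
#1 [1,2]: before
#3 [5,6]: after
#4 [7,8]: after
#5 [9,10]: after
#6 [11,13]: after
#7 [12,…): after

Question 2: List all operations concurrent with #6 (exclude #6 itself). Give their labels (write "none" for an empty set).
#7

concurrent with #6 ([11,13]): every op whose interval crosses 11..13
#1 [1,2]: before
#2 [3,4]: before
#3 [5,6]: before
#4 [7,8]: before
#5 [9,10]: before
#7 [12,…): concurrent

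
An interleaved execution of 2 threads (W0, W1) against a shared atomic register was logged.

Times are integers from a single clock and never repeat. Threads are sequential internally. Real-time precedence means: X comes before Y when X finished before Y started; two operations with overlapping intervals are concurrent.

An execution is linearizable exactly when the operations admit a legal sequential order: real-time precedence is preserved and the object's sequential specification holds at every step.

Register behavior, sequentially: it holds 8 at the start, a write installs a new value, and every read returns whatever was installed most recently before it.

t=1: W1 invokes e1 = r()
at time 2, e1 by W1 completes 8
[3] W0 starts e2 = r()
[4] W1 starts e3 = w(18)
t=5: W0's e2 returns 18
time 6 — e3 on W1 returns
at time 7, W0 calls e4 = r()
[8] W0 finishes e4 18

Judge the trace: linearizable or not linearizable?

witness order: e1, e3, e2, e4
step 1: e1 r() → 8 — value 8
step 2: e3 w(18) — value 18
step 3: e2 r() → 18 — value 18
step 4: e4 r() → 18 — value 18

linearizable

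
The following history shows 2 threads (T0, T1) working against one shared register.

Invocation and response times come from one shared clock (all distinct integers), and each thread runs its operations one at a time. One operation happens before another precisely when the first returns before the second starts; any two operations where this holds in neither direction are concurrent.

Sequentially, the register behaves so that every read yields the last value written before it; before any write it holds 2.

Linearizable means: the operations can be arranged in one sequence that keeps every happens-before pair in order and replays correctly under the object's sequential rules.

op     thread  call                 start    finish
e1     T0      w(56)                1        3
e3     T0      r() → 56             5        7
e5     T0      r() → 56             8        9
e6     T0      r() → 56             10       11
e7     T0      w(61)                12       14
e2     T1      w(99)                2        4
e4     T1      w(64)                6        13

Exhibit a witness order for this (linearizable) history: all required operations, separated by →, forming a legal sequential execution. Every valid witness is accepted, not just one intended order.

e2 → e1 → e3 → e5 → e6 → e4 → e7

after step 1 (e2 w(99)): value 99
after step 2 (e1 w(56)): value 56
after step 3 (e3 r() → 56): value 56
after step 4 (e5 r() → 56): value 56
after step 5 (e6 r() → 56): value 56
after step 6 (e4 w(64)): value 64
after step 7 (e7 w(61)): value 61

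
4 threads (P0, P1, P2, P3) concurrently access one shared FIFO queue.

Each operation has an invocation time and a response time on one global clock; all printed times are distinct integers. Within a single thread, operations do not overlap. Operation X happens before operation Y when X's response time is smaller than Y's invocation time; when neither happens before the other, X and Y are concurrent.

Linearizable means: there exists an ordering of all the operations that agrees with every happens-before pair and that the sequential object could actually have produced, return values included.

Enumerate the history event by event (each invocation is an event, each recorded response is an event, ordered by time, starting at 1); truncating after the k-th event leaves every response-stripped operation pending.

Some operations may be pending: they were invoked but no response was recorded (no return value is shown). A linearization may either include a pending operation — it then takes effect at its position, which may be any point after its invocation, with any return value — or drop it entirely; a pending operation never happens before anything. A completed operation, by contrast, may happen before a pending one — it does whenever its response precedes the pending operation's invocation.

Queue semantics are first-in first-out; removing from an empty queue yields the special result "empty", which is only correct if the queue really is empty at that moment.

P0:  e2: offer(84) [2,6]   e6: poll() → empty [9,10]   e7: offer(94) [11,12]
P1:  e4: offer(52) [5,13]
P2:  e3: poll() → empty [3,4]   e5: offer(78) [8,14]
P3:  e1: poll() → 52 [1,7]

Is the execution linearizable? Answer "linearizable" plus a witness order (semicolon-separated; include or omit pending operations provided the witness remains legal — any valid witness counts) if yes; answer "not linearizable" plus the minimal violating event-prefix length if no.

not linearizable — minimal violating prefix: 10 events

through event 9 a valid linearization exists; event 10 (e6 responding at time 10) ends that
no legal order exists: 6 real-time-consistent candidates over 4 completed FIFO queue operations, all rejected
no escape via the 2 pending operations (e4, e5): every completion choice fails
e.g. e1, e2, e3, e6 (pending dropped): illegal at step 1, since e1 poll() → 52 cannot apply there
e.g. e1, e3, e2, e6 (pending dropped): illegal at step 1, since e1 poll() → 52 cannot apply there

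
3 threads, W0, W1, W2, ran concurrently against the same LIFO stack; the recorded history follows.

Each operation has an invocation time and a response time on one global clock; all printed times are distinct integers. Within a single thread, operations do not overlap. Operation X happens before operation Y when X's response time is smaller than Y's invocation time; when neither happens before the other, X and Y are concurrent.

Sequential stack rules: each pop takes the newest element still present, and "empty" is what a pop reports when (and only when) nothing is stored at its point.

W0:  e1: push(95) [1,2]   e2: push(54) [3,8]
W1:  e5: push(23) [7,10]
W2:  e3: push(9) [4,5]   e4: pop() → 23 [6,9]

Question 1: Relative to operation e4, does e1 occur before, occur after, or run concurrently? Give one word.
Answer: before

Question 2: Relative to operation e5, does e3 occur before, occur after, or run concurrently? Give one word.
Answer: before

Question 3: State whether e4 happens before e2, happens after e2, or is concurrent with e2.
Answer: concurrent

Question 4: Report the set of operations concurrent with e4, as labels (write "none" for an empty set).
Answer: e2, e5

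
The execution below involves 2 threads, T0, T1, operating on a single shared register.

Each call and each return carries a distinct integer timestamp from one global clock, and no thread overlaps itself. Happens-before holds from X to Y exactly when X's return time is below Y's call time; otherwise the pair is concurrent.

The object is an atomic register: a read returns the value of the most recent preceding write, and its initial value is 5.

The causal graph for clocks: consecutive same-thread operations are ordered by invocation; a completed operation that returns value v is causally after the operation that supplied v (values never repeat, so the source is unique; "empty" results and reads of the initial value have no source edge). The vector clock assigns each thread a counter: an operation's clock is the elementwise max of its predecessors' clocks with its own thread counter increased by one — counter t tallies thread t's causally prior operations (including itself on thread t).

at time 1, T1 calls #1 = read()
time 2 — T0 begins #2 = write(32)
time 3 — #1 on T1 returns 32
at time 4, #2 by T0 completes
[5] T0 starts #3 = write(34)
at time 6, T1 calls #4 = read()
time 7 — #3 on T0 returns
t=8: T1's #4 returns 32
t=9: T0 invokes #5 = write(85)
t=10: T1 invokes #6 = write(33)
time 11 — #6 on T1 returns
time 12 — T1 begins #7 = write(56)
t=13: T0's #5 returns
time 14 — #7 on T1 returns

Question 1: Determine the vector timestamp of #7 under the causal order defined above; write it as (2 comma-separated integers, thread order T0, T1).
Answer: (1, 4)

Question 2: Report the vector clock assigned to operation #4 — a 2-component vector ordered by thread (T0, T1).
Answer: (1, 2)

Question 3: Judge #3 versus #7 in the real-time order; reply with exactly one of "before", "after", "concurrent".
Answer: before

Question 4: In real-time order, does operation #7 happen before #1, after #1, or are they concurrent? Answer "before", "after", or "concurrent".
Answer: after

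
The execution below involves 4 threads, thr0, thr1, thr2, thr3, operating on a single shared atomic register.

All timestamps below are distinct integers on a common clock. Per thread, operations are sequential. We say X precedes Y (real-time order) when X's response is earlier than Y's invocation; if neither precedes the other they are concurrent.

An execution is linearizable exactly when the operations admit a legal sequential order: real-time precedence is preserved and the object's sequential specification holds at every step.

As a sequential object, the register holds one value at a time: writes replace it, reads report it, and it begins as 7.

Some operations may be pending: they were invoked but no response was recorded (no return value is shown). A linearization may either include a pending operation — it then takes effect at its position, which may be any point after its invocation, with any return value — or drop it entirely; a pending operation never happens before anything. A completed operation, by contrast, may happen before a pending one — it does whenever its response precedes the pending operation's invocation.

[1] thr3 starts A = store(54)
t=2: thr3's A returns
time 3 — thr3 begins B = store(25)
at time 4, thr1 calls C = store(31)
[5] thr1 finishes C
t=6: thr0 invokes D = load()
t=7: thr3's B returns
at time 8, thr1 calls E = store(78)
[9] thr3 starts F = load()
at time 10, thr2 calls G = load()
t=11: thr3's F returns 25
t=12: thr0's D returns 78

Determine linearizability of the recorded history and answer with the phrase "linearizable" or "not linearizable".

a witness: A, C, B, F, E, D
1. A store(54), leaving value 54
2. C store(31), leaving value 31
3. B store(25), leaving value 25
4. F load() → 25, leaving value 25
5. E store(78) (pending, included), leaving value 78
6. D load() → 78, leaving value 78

linearizable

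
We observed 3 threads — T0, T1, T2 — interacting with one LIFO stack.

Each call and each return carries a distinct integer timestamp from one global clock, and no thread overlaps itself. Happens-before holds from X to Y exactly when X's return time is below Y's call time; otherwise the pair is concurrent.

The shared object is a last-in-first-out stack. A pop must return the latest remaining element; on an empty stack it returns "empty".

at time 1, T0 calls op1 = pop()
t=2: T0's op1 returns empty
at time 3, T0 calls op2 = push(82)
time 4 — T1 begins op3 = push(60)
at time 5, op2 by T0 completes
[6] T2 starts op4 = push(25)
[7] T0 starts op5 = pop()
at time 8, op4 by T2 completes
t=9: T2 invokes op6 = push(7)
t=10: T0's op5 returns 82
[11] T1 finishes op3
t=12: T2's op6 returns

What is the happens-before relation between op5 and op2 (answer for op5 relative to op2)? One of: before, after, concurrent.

op5 spans [7,10], op2 spans [3,5]
resp(op2)=5 < inv(op5)=7

after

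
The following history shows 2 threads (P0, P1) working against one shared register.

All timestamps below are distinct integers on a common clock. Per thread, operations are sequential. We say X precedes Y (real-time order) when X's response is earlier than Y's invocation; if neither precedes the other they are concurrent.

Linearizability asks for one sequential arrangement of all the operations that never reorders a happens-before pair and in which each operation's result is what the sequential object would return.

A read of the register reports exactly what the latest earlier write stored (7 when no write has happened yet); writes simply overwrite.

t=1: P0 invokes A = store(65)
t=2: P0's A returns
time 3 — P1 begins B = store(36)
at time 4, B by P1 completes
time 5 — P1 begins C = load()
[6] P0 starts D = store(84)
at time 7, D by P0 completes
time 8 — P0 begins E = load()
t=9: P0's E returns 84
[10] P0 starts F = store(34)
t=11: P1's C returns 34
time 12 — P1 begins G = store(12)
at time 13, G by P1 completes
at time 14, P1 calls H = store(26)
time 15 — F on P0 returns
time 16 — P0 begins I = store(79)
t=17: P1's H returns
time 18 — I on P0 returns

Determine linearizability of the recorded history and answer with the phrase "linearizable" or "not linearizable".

linearizable

one valid linearization: A, B, D, E, F, C, G, H, I
after step 1 (A store(65)): value 65
after step 2 (B store(36)): value 36
after step 3 (D store(84)): value 84
after step 4 (E load() → 84): value 84
after step 5 (F store(34)): value 34
after step 6 (C load() → 34): value 34
after step 7 (G store(12)): value 12
after step 8 (H store(26)): value 26
after step 9 (I store(79)): value 79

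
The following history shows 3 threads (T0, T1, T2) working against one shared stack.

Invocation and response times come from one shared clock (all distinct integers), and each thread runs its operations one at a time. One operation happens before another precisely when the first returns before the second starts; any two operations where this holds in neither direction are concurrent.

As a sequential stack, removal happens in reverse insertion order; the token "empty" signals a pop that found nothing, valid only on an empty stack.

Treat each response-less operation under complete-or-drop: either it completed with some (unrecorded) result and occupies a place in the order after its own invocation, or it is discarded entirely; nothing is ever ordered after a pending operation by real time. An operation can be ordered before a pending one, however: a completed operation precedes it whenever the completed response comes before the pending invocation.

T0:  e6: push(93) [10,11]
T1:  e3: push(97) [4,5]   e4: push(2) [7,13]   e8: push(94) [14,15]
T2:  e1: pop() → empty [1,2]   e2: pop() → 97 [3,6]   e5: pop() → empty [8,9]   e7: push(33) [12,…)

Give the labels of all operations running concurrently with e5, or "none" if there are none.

concurrent with e5 ([8,9]): every op whose interval crosses 8..9
e1 [1,2]: before
e2 [3,6]: before
e3 [4,5]: before
e4 [7,13]: concurrent
e6 [10,11]: after
e7 [12,…): after
e8 [14,15]: after

e4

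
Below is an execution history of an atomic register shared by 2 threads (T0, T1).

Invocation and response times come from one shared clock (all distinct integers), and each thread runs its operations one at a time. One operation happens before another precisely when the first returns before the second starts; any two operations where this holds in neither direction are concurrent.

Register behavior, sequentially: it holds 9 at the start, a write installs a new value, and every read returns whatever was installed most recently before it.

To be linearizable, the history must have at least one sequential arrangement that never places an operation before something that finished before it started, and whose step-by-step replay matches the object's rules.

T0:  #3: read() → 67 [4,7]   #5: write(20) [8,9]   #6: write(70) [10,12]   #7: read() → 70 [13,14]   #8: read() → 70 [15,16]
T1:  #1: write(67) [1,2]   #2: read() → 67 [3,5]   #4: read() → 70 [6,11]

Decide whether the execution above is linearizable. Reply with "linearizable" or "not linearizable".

one valid linearization: #1, #2, #3, #5, #6, #4, #7, #8
1. #1 write(67), leaving value 67
2. #2 read() → 67, leaving value 67
3. #3 read() → 67, leaving value 67
4. #5 write(20), leaving value 20
5. #6 write(70), leaving value 70
6. #4 read() → 70, leaving value 70
7. #7 read() → 70, leaving value 70
8. #8 read() → 70, leaving value 70

linearizable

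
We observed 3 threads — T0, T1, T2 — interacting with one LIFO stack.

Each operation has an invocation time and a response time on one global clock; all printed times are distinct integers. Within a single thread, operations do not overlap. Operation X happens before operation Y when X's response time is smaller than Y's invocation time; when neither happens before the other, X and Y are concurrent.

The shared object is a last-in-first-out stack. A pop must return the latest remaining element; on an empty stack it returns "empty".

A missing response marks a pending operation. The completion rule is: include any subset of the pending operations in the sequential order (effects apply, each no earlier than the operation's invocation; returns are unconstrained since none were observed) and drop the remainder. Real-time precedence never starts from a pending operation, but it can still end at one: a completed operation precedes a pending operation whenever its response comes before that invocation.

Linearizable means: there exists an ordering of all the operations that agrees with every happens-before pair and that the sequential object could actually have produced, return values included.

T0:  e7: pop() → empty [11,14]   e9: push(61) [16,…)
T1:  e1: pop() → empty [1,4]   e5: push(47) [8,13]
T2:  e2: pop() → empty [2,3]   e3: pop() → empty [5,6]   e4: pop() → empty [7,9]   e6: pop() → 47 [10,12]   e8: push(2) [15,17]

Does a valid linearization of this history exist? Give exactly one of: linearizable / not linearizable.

linearizable

witness order: e1, e2, e3, e4, e5, e6, e7, e8
after step 1 (e1 pop() → empty): stack <>
after step 2 (e2 pop() → empty): stack <>
after step 3 (e3 pop() → empty): stack <>
after step 4 (e4 pop() → empty): stack <>
after step 5 (e5 push(47)): stack <47>
after step 6 (e6 pop() → 47): stack <>
after step 7 (e7 pop() → empty): stack <>
after step 8 (e8 push(2)): stack <2>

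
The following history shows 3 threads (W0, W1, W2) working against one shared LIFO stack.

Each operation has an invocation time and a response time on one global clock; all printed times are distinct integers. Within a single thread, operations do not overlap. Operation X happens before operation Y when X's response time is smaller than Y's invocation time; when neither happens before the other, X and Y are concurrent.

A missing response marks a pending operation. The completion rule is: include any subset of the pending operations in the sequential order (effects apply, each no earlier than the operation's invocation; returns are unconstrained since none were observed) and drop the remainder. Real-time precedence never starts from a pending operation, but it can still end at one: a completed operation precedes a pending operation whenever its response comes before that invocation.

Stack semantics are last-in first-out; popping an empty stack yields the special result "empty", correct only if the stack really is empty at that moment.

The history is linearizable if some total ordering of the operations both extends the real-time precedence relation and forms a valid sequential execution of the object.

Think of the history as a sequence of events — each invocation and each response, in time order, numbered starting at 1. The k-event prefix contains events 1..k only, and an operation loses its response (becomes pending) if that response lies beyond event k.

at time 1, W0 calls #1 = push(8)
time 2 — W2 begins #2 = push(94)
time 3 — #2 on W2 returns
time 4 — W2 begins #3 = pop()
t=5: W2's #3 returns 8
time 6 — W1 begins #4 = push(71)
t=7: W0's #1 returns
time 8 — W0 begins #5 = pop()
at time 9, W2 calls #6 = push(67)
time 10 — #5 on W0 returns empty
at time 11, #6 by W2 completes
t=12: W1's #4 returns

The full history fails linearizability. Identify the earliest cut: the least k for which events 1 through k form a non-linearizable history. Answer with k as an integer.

a valid linearization of events 1..9 exists, for instance #2, #1, #3:
after step 1 (#2 push(94)): stack <94>
after step 2 (#1 push(8)): stack <94,8>
after step 3 (#3 pop() → 8): stack <94>
at event 10 (#5's time-10 response) nothing linearizes any more
completion choices over the 2 pending operations (#4, #6) were checked; none helps
sample order #1, #2, #3, #5 (pending dropped) stalls at step 3 — #3 pop() → 8 has no legal effect
sample order #2, #1, #3, #5 (pending dropped) stalls at step 4 — #5 pop() → empty has no legal effect

10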